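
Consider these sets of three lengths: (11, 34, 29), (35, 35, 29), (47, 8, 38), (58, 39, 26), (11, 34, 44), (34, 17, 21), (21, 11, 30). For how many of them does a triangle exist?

6

(11,29,34): 11+29 > 34 → valid
(29,35,35): 29+35 > 35 → valid
(8,38,47): 8+38 ≤ 47 → not valid
(26,39,58): 26+39 > 58 → valid
(11,34,44): 11+34 > 44 → valid
(17,21,34): 17+21 > 34 → valid
(11,21,30): 11+21 > 30 → valid
6 of the 7 triples form a triangle.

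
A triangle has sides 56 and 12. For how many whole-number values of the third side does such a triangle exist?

23

The third side lies in the open interval (44, 68).
Integers from 45 to 67 inclusive: 67 − 45 + 1 = 23.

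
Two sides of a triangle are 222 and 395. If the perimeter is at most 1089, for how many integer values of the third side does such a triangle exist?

Triangle inequality: 173 < x < 617. Perimeter ≤ 1089 gives x ≤ 1089 − 222 − 395 = 472.
So 173 < x ≤ 472; integers 174 through 472: 299 values.

299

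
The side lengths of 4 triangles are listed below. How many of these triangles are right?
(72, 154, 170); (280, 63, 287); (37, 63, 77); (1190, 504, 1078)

(72,154,170): 72²+154² = 28900 = 170² → right
(280,63,287): 63²+280² = 82369 = 287² → right
(37,63,77): 37²+63² = 5338 < 5929 = 77² → obtuse
(1190,504,1078): 504²+1078² = 1416100 = 1190² → right
3 of the 4 are right.

3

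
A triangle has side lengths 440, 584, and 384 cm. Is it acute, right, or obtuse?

right

Compare the square of the longest side to the sum of squares of the other two: 384² + 440² = 341056 = 584².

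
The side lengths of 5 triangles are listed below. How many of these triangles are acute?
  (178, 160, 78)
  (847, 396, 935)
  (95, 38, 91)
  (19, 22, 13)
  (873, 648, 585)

2

(178,160,78): 78²+160² = 31684 = 178² → right
(847,396,935): 396²+847² = 874225 = 935² → right
(95,38,91): 38²+91² = 9725 > 9025 = 95² → acute
(19,22,13): 13²+19² = 530 > 484 = 22² → acute
(873,648,585): 585²+648² = 762129 = 873² → right
2 of the 5 are acute.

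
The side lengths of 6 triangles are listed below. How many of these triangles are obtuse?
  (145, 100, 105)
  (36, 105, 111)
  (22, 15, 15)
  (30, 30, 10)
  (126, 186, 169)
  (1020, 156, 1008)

(145,100,105): 100²+105² = 21025 = 145² → right
(36,105,111): 36²+105² = 12321 = 111² → right
(22,15,15): 15²+15² = 450 < 484 = 22² → obtuse
(30,30,10): 10²+30² = 1000 > 900 = 30² → acute
(126,186,169): 126²+169² = 44437 > 34596 = 186² → acute
(1020,156,1008): 156²+1008² = 1040400 = 1020² → right
1 of the 6 is obtuse.

1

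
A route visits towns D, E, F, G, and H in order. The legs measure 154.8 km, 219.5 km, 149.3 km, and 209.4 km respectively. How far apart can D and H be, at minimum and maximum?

0 ≤ DH ≤ 733.0 km

The maximum is all hops collinear in one direction: 154.8 + 219.5 + 149.3 + 209.4 = 733.0.
The longest hop is 219.5; the others sum to 513.5. Since 219.5 ≤ 513.5, the path can fold back on itself completely, so the minimum distance is 0.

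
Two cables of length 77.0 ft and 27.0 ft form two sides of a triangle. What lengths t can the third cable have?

By the triangle inequality, t must be less than 77.0 + 27.0 = 104.0 and greater than |77.0 − 27.0| = 50.0.

50.0 < t < 104.0 (ft)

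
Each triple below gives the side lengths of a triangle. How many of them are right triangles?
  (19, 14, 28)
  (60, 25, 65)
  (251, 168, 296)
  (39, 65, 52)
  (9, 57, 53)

2

(19,14,28): 14²+19² = 557 < 784 = 28² → obtuse
(60,25,65): 25²+60² = 4225 = 65² → right
(251,168,296): 168²+251² = 91225 > 87616 = 296² → acute
(39,65,52): 39²+52² = 4225 = 65² → right
(9,57,53): 9²+53² = 2890 < 3249 = 57² → obtuse
2 of the 5 are right.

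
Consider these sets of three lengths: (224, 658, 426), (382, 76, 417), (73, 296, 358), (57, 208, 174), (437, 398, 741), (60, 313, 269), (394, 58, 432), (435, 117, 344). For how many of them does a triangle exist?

(224,426,658): 224+426 ≤ 658 → not valid
(76,382,417): 76+382 > 417 → valid
(73,296,358): 73+296 > 358 → valid
(57,174,208): 57+174 > 208 → valid
(398,437,741): 398+437 > 741 → valid
(60,269,313): 60+269 > 313 → valid
(58,394,432): 58+394 > 432 → valid
(117,344,435): 117+344 > 435 → valid
7 of the 8 triples form a triangle.

7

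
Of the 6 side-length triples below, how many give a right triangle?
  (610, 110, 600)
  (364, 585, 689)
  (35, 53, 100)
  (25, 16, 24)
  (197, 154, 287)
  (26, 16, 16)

(610,110,600): 110²+600² = 372100 = 610² → right
(364,585,689): 364²+585² = 474721 = 689² → right
(35,53,100): 35+53 ≤ 100, not a triangle
(25,16,24): 16²+24² = 832 > 625 = 25² → acute
(197,154,287): 154²+197² = 62525 < 82369 = 287² → obtuse
(26,16,16): 16²+16² = 512 < 676 = 26² → obtuse
2 of the 6 are right.

2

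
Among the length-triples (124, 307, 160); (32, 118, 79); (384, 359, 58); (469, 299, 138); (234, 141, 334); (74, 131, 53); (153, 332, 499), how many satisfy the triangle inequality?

2

(124,160,307): 124+160 ≤ 307 → not valid
(32,79,118): 32+79 ≤ 118 → not valid
(58,359,384): 58+359 > 384 → valid
(138,299,469): 138+299 ≤ 469 → not valid
(141,234,334): 141+234 > 334 → valid
(53,74,131): 53+74 ≤ 131 → not valid
(153,332,499): 153+332 ≤ 499 → not valid
2 of the 7 triples form a triangle.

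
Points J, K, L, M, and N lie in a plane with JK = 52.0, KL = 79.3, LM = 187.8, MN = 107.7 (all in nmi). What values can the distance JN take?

The maximum is all hops collinear in one direction: 52.0 + 79.3 + 187.8 + 107.7 = 426.8.
The longest hop is 187.8; the others sum to 239.0. Since 187.8 ≤ 239.0, the path can fold back on itself completely, so the minimum distance is 0.

0 ≤ JN ≤ 426.8 nmi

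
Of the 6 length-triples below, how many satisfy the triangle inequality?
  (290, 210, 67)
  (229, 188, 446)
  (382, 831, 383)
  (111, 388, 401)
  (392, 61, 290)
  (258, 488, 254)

(67,210,290): 67+210 ≤ 290 → not valid
(188,229,446): 188+229 ≤ 446 → not valid
(382,383,831): 382+383 ≤ 831 → not valid
(111,388,401): 111+388 > 401 → valid
(61,290,392): 61+290 ≤ 392 → not valid
(254,258,488): 254+258 > 488 → valid
2 of the 6 triples form a triangle.

2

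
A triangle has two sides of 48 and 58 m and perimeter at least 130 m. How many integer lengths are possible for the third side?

Triangle inequality: 10 < x < 106. Perimeter ≥ 130 gives x ≥ 130 − 48 − 58 = 24.
So 24 ≤ x < 106; integers 24 through 105: 82 values.

82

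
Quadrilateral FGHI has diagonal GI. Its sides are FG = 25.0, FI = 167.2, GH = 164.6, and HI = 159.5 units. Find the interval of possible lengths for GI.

From triangle FGI: |25.0 − 167.2| < GI < 25.0 + 167.2, i.e. 142.2 < GI < 192.2.
From triangle HGI: 5.1 < GI < 324.1.
Both must hold, so GI lies in the intersection.

142.2 < GI < 192.2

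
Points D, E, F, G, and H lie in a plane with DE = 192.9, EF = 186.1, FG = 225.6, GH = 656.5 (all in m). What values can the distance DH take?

The maximum is all hops collinear in one direction: 192.9 + 186.1 + 225.6 + 656.5 = 1261.1.
The longest hop is 656.5; the others sum to 604.6. Folding the others back against it leaves at least 656.5 − 604.6 = 51.9.

51.9 ≤ DH ≤ 1261.1 m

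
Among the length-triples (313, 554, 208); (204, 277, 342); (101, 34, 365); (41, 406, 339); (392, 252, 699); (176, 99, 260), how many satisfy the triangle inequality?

2

(208,313,554): 208+313 ≤ 554 → not valid
(204,277,342): 204+277 > 342 → valid
(34,101,365): 34+101 ≤ 365 → not valid
(41,339,406): 41+339 ≤ 406 → not valid
(252,392,699): 252+392 ≤ 699 → not valid
(99,176,260): 99+176 > 260 → valid
2 of the 6 triples form a triangle.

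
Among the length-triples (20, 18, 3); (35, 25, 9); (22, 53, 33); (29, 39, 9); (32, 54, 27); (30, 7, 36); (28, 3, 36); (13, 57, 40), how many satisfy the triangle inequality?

(3,18,20): 3+18 > 20 → valid
(9,25,35): 9+25 ≤ 35 → not valid
(22,33,53): 22+33 > 53 → valid
(9,29,39): 9+29 ≤ 39 → not valid
(27,32,54): 27+32 > 54 → valid
(7,30,36): 7+30 > 36 → valid
(3,28,36): 3+28 ≤ 36 → not valid
(13,40,57): 13+40 ≤ 57 → not valid
4 of the 8 triples form a triangle.

4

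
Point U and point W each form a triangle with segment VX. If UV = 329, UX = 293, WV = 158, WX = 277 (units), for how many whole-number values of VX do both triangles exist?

From triangle UVX: 36 < VX < 622.
From triangle WVX: 119 < VX < 435.
Intersection: 119 < VX < 435, so integers 120 through 434: 315 values.

315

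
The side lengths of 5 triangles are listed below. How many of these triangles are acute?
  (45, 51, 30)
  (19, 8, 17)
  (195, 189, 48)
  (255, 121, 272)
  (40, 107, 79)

2

(45,51,30): 30²+45² = 2925 > 2601 = 51² → acute
(19,8,17): 8²+17² = 353 < 361 = 19² → obtuse
(195,189,48): 48²+189² = 38025 = 195² → right
(255,121,272): 121²+255² = 79666 > 73984 = 272² → acute
(40,107,79): 40²+79² = 7841 < 11449 = 107² → obtuse
2 of the 5 are acute.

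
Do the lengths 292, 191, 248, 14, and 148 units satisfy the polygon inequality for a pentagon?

Yes

A pentagon exists iff every side is shorter than the sum of the others — equivalently, the longest side is less than the sum of the rest.
Longest side 292 < 601 (sum of the remaining 4), so yes.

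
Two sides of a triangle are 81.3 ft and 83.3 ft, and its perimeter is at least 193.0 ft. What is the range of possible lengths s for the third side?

Triangle inequality alone gives 2.0 < s < 164.6.
The perimeter condition gives s ≥ 193.0 − 81.3 − 83.3 = 28.4.
Intersecting the two: 28.4 ≤ s < 164.6.

28.4 ≤ s < 164.6 ft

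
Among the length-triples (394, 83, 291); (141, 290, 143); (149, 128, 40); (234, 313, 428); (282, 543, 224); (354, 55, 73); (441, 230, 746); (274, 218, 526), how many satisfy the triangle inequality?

2

(83,291,394): 83+291 ≤ 394 → not valid
(141,143,290): 141+143 ≤ 290 → not valid
(40,128,149): 40+128 > 149 → valid
(234,313,428): 234+313 > 428 → valid
(224,282,543): 224+282 ≤ 543 → not valid
(55,73,354): 55+73 ≤ 354 → not valid
(230,441,746): 230+441 ≤ 746 → not valid
(218,274,526): 218+274 ≤ 526 → not valid
2 of the 8 triples form a triangle.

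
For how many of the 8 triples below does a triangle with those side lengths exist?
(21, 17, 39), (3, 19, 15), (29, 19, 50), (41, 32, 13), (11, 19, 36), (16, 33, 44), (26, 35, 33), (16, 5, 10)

3

(17,21,39): 17+21 ≤ 39 → not valid
(3,15,19): 3+15 ≤ 19 → not valid
(19,29,50): 19+29 ≤ 50 → not valid
(13,32,41): 13+32 > 41 → valid
(11,19,36): 11+19 ≤ 36 → not valid
(16,33,44): 16+33 > 44 → valid
(26,33,35): 26+33 > 35 → valid
(5,10,16): 5+10 ≤ 16 → not valid
3 of the 8 triples form a triangle.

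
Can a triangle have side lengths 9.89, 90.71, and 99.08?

Yes

The longest side is 99.08, and the other two sum to 100.60.
Since 100.60 > 99.08, the triangle inequality holds.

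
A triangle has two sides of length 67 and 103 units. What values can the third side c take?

By the triangle inequality, c must be less than 67 + 103 = 170 and greater than |67 − 103| = 36.

36 < c < 170 (units)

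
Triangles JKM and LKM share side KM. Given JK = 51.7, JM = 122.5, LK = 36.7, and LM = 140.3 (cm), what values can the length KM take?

103.6 < KM < 174.2

From triangle JKM: |51.7 − 122.5| < KM < 51.7 + 122.5, i.e. 70.8 < KM < 174.2.
From triangle LKM: 103.6 < KM < 177.0.
Both must hold, so KM lies in the intersection.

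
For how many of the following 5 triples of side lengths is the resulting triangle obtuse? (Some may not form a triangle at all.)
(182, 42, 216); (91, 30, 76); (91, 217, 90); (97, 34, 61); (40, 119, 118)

(182,42,216): 42²+182² = 34888 < 46656 = 216² → obtuse
(91,30,76): 30²+76² = 6676 < 8281 = 91² → obtuse
(91,217,90): 90+91 ≤ 217, not a triangle
(97,34,61): 34+61 ≤ 97, not a triangle
(40,119,118): 40²+118² = 15524 > 14161 = 119² → acute
2 of the 5 are obtuse.

2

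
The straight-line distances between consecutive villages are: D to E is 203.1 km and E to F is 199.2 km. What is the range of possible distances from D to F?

By the triangle inequality, |203.1 − 199.2| ≤ DF ≤ 203.1 + 199.2.

3.9 ≤ DF ≤ 402.3 km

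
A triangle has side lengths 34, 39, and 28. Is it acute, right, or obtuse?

Compare the square of the longest side to the sum of squares of the other two: 28² + 34² = 1940 > 1521 = 39².

acute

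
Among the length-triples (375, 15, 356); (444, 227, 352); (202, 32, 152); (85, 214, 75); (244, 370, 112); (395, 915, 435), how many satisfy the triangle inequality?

(15,356,375): 15+356 ≤ 375 → not valid
(227,352,444): 227+352 > 444 → valid
(32,152,202): 32+152 ≤ 202 → not valid
(75,85,214): 75+85 ≤ 214 → not valid
(112,244,370): 112+244 ≤ 370 → not valid
(395,435,915): 395+435 ≤ 915 → not valid
1 of the 6 triples forms a triangle.

1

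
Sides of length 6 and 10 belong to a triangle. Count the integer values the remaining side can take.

11

The third side lies in the open interval (4, 16).
Integers from 5 to 15 inclusive: 15 − 5 + 1 = 11.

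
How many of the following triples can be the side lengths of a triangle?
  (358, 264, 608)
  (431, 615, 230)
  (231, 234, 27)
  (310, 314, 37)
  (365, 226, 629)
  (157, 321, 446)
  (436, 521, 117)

6

(264,358,608): 264+358 > 608 → valid
(230,431,615): 230+431 > 615 → valid
(27,231,234): 27+231 > 234 → valid
(37,310,314): 37+310 > 314 → valid
(226,365,629): 226+365 ≤ 629 → not valid
(157,321,446): 157+321 > 446 → valid
(117,436,521): 117+436 > 521 → valid
6 of the 7 triples form a triangle.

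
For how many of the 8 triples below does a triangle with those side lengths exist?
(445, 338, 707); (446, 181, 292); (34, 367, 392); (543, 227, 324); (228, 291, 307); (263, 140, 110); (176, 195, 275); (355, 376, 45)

7

(338,445,707): 338+445 > 707 → valid
(181,292,446): 181+292 > 446 → valid
(34,367,392): 34+367 > 392 → valid
(227,324,543): 227+324 > 543 → valid
(228,291,307): 228+291 > 307 → valid
(110,140,263): 110+140 ≤ 263 → not valid
(176,195,275): 176+195 > 275 → valid
(45,355,376): 45+355 > 376 → valid
7 of the 8 triples form a triangle.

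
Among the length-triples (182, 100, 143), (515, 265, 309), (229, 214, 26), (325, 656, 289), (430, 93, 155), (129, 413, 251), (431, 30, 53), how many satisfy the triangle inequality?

3

(100,143,182): 100+143 > 182 → valid
(265,309,515): 265+309 > 515 → valid
(26,214,229): 26+214 > 229 → valid
(289,325,656): 289+325 ≤ 656 → not valid
(93,155,430): 93+155 ≤ 430 → not valid
(129,251,413): 129+251 ≤ 413 → not valid
(30,53,431): 30+53 ≤ 431 → not valid
3 of the 7 triples form a triangle.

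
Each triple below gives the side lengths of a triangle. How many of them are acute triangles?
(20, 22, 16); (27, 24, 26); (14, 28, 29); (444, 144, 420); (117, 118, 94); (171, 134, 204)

(20,22,16): 16²+20² = 656 > 484 = 22² → acute
(27,24,26): 24²+26² = 1252 > 729 = 27² → acute
(14,28,29): 14²+28² = 980 > 841 = 29² → acute
(444,144,420): 144²+420² = 197136 = 444² → right
(117,118,94): 94²+117² = 22525 > 13924 = 118² → acute
(171,134,204): 134²+171² = 47197 > 41616 = 204² → acute
5 of the 6 are acute.

5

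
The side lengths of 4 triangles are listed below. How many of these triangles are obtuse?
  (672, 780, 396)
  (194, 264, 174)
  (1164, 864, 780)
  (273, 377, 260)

1

(672,780,396): 396²+672² = 608400 = 780² → right
(194,264,174): 174²+194² = 67912 < 69696 = 264² → obtuse
(1164,864,780): 780²+864² = 1354896 = 1164² → right
(273,377,260): 260²+273² = 142129 = 377² → right
1 of the 4 is obtuse.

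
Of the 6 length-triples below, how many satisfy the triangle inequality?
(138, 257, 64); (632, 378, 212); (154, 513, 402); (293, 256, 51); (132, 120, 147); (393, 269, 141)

4

(64,138,257): 64+138 ≤ 257 → not valid
(212,378,632): 212+378 ≤ 632 → not valid
(154,402,513): 154+402 > 513 → valid
(51,256,293): 51+256 > 293 → valid
(120,132,147): 120+132 > 147 → valid
(141,269,393): 141+269 > 393 → valid
4 of the 6 triples form a triangle.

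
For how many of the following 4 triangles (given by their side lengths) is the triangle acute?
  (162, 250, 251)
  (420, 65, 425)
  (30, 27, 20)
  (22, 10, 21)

3

(162,250,251): 162²+250² = 88744 > 63001 = 251² → acute
(420,65,425): 65²+420² = 180625 = 425² → right
(30,27,20): 20²+27² = 1129 > 900 = 30² → acute
(22,10,21): 10²+21² = 541 > 484 = 22² → acute
3 of the 4 are acute.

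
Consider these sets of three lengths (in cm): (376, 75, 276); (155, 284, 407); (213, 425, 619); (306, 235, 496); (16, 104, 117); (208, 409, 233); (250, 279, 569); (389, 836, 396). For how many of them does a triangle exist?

5

(75,276,376): 75+276 ≤ 376 → not valid
(155,284,407): 155+284 > 407 → valid
(213,425,619): 213+425 > 619 → valid
(235,306,496): 235+306 > 496 → valid
(16,104,117): 16+104 > 117 → valid
(208,233,409): 208+233 > 409 → valid
(250,279,569): 250+279 ≤ 569 → not valid
(389,396,836): 389+396 ≤ 836 → not valid
5 of the 8 triples form a triangle.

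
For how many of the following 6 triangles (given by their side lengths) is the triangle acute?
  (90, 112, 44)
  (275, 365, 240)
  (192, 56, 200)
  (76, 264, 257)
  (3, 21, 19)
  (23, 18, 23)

(90,112,44): 44²+90² = 10036 < 12544 = 112² → obtuse
(275,365,240): 240²+275² = 133225 = 365² → right
(192,56,200): 56²+192² = 40000 = 200² → right
(76,264,257): 76²+257² = 71825 > 69696 = 264² → acute
(3,21,19): 3²+19² = 370 < 441 = 21² → obtuse
(23,18,23): 18²+23² = 853 > 529 = 23² → acute
2 of the 6 are acute.

2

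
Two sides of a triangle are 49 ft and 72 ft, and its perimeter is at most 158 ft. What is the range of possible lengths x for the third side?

23 < x ≤ 37 ft

Triangle inequality alone gives 23 < x < 121.
The perimeter condition gives x ≤ 158 − 49 − 72 = 37.
Intersecting the two: 23 < x ≤ 37.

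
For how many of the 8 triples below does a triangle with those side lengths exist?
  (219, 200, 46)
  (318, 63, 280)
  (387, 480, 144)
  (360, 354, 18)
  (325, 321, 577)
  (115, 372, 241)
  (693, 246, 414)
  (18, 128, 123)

6

(46,200,219): 46+200 > 219 → valid
(63,280,318): 63+280 > 318 → valid
(144,387,480): 144+387 > 480 → valid
(18,354,360): 18+354 > 360 → valid
(321,325,577): 321+325 > 577 → valid
(115,241,372): 115+241 ≤ 372 → not valid
(246,414,693): 246+414 ≤ 693 → not valid
(18,123,128): 18+123 > 128 → valid
6 of the 8 triples form a triangle.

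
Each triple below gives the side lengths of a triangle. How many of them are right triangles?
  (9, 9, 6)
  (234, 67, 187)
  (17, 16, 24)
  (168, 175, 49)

1

(9,9,6): 6²+9² = 117 > 81 = 9² → acute
(234,67,187): 67²+187² = 39458 < 54756 = 234² → obtuse
(17,16,24): 16²+17² = 545 < 576 = 24² → obtuse
(168,175,49): 49²+168² = 30625 = 175² → right
1 of the 4 is right.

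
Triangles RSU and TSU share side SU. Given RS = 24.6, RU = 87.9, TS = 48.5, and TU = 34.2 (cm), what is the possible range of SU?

63.3 < SU < 82.7

From triangle RSU: |24.6 − 87.9| < SU < 24.6 + 87.9, i.e. 63.3 < SU < 112.5.
From triangle TSU: 14.3 < SU < 82.7.
Both must hold, so SU lies in the intersection.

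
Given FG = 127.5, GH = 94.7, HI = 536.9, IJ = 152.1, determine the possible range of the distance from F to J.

The maximum is all hops collinear in one direction: 127.5 + 94.7 + 536.9 + 152.1 = 911.2.
The longest hop is 536.9; the others sum to 374.3. Folding the others back against it leaves at least 536.9 − 374.3 = 162.6.

162.6 ≤ FJ ≤ 911.2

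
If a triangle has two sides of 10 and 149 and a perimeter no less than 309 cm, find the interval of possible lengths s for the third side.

Triangle inequality alone gives 139 < s < 159.
The perimeter condition gives s ≥ 309 − 10 − 149 = 150.
Intersecting the two: 150 ≤ s < 159.

150 ≤ s < 159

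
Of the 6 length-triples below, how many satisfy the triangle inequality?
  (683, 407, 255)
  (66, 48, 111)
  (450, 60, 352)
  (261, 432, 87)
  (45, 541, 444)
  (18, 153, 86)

(255,407,683): 255+407 ≤ 683 → not valid
(48,66,111): 48+66 > 111 → valid
(60,352,450): 60+352 ≤ 450 → not valid
(87,261,432): 87+261 ≤ 432 → not valid
(45,444,541): 45+444 ≤ 541 → not valid
(18,86,153): 18+86 ≤ 153 → not valid
1 of the 6 triples forms a triangle.

1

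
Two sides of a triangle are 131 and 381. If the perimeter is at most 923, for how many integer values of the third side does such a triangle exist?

161

Triangle inequality: 250 < x < 512. Perimeter ≤ 923 gives x ≤ 923 − 131 − 381 = 411.
So 250 < x ≤ 411; integers 251 through 411: 161 values.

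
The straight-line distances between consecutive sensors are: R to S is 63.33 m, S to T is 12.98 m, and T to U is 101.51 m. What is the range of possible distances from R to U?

25.20 ≤ RU ≤ 177.82 m

The maximum is all hops collinear in one direction: 63.33 + 12.98 + 101.51 = 177.82.
The longest hop is 101.51; the others sum to 76.31. Folding the others back against it leaves at least 101.51 − 76.31 = 25.20.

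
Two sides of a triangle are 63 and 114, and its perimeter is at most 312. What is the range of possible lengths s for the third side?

Triangle inequality alone gives 51 < s < 177.
The perimeter condition gives s ≤ 312 − 63 − 114 = 135.
Intersecting the two: 51 < s ≤ 135.

51 < s ≤ 135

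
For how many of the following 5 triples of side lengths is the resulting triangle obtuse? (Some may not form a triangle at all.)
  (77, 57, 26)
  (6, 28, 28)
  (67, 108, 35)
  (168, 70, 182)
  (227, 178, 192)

1

(77,57,26): 26²+57² = 3925 < 5929 = 77² → obtuse
(6,28,28): 6²+28² = 820 > 784 = 28² → acute
(67,108,35): 35+67 ≤ 108, not a triangle
(168,70,182): 70²+168² = 33124 = 182² → right
(227,178,192): 178²+192² = 68548 > 51529 = 227² → acute
1 of the 5 is obtuse.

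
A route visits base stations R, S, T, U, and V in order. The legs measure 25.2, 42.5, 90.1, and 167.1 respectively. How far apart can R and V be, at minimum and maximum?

9.3 ≤ RV ≤ 324.9

The maximum is all hops collinear in one direction: 25.2 + 42.5 + 90.1 + 167.1 = 324.9.
The longest hop is 167.1; the others sum to 157.8. Folding the others back against it leaves at least 167.1 − 157.8 = 9.3.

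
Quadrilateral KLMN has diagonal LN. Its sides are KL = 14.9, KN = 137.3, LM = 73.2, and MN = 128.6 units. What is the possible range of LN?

From triangle KLN: |14.9 − 137.3| < LN < 14.9 + 137.3, i.e. 122.4 < LN < 152.2.
From triangle MLN: 55.4 < LN < 201.8.
Both must hold, so LN lies in the intersection.

122.4 < LN < 152.2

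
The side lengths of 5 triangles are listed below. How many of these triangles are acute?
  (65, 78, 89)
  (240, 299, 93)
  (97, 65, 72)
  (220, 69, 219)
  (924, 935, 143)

(65,78,89): 65²+78² = 10309 > 7921 = 89² → acute
(240,299,93): 93²+240² = 66249 < 89401 = 299² → obtuse
(97,65,72): 65²+72² = 9409 = 97² → right
(220,69,219): 69²+219² = 52722 > 48400 = 220² → acute
(924,935,143): 143²+924² = 874225 = 935² → right
2 of the 5 are acute.

2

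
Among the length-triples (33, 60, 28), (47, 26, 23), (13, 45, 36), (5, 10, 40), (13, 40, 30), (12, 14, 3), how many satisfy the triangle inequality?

5

(28,33,60): 28+33 > 60 → valid
(23,26,47): 23+26 > 47 → valid
(13,36,45): 13+36 > 45 → valid
(5,10,40): 5+10 ≤ 40 → not valid
(13,30,40): 13+30 > 40 → valid
(3,12,14): 3+12 > 14 → valid
5 of the 6 triples form a triangle.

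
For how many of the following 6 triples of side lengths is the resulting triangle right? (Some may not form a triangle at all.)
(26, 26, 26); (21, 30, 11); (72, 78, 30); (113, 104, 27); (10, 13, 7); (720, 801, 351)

2

(26,26,26): 26²+26² = 1352 > 676 = 26² → acute
(21,30,11): 11²+21² = 562 < 900 = 30² → obtuse
(72,78,30): 30²+72² = 6084 = 78² → right
(113,104,27): 27²+104² = 11545 < 12769 = 113² → obtuse
(10,13,7): 7²+10² = 149 < 169 = 13² → obtuse
(720,801,351): 351²+720² = 641601 = 801² → right
2 of the 6 are right.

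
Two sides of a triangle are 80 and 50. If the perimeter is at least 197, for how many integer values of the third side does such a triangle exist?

63

Triangle inequality: 30 < x < 130. Perimeter ≥ 197 gives x ≥ 197 − 80 − 50 = 67.
So 67 ≤ x < 130; integers 67 through 129: 63 values.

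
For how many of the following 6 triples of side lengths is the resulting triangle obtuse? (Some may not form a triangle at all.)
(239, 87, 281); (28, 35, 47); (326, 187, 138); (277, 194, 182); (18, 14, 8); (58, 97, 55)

5

(239,87,281): 87²+239² = 64690 < 78961 = 281² → obtuse
(28,35,47): 28²+35² = 2009 < 2209 = 47² → obtuse
(326,187,138): 138+187 ≤ 326, not a triangle
(277,194,182): 182²+194² = 70760 < 76729 = 277² → obtuse
(18,14,8): 8²+14² = 260 < 324 = 18² → obtuse
(58,97,55): 55²+58² = 6389 < 9409 = 97² → obtuse
5 of the 6 are obtuse.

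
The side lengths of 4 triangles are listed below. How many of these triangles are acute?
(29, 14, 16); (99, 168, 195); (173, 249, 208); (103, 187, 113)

1

(29,14,16): 14²+16² = 452 < 841 = 29² → obtuse
(99,168,195): 99²+168² = 38025 = 195² → right
(173,249,208): 173²+208² = 73193 > 62001 = 249² → acute
(103,187,113): 103²+113² = 23378 < 34969 = 187² → obtuse
1 of the 4 is acute.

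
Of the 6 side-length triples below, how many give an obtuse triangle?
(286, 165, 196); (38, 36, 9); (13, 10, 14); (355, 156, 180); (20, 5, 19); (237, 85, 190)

(286,165,196): 165²+196² = 65641 < 81796 = 286² → obtuse
(38,36,9): 9²+36² = 1377 < 1444 = 38² → obtuse
(13,10,14): 10²+13² = 269 > 196 = 14² → acute
(355,156,180): 156+180 ≤ 355, not a triangle
(20,5,19): 5²+19² = 386 < 400 = 20² → obtuse
(237,85,190): 85²+190² = 43325 < 56169 = 237² → obtuse
4 of the 6 are obtuse.

4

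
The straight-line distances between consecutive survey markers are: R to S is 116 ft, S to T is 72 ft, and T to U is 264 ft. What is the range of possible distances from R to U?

76 ≤ RU ≤ 452 ft

The maximum is all hops collinear in one direction: 116 + 72 + 264 = 452.
The longest hop is 264; the others sum to 188. Folding the others back against it leaves at least 264 − 188 = 76.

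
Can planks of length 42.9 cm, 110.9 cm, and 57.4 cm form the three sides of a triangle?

No

The longest side is 110.9, but the other two sum to only 100.3.
100.3 < 110.9, so the triangle inequality fails.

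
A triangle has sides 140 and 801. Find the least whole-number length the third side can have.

662

The third side must be strictly greater than |140 − 801| = 661.
The smallest integer above 661 is 662.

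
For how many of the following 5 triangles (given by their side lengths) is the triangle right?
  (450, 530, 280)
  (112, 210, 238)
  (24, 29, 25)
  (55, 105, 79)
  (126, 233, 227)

2

(450,530,280): 280²+450² = 280900 = 530² → right
(112,210,238): 112²+210² = 56644 = 238² → right
(24,29,25): 24²+25² = 1201 > 841 = 29² → acute
(55,105,79): 55²+79² = 9266 < 11025 = 105² → obtuse
(126,233,227): 126²+227² = 67405 > 54289 = 233² → acute
2 of the 5 are right.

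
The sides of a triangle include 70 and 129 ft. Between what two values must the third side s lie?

59 < s < 199

By the triangle inequality, s must be less than 70 + 129 = 199 and greater than |70 − 129| = 59.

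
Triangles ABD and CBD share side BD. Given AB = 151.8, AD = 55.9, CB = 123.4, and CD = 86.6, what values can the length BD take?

95.9 < BD < 207.7

From triangle ABD: |151.8 − 55.9| < BD < 151.8 + 55.9, i.e. 95.9 < BD < 207.7.
From triangle CBD: 36.8 < BD < 210.0.
Both must hold, so BD lies in the intersection.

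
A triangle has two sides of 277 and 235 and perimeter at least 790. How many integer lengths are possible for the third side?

Triangle inequality: 42 < x < 512. Perimeter ≥ 790 gives x ≥ 790 − 277 − 235 = 278.
So 278 ≤ x < 512; integers 278 through 511: 234 values.

234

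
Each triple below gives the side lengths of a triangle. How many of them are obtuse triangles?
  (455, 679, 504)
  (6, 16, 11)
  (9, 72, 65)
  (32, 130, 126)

(455,679,504): 455²+504² = 461041 = 679² → right
(6,16,11): 6²+11² = 157 < 256 = 16² → obtuse
(9,72,65): 9²+65² = 4306 < 5184 = 72² → obtuse
(32,130,126): 32²+126² = 16900 = 130² → right
2 of the 4 are obtuse.

2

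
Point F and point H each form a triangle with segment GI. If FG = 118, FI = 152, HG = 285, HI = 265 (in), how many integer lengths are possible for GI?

From triangle FGI: 34 < GI < 270.
From triangle HGI: 20 < GI < 550.
Intersection: 34 < GI < 270, so integers 35 through 269: 235 values.

235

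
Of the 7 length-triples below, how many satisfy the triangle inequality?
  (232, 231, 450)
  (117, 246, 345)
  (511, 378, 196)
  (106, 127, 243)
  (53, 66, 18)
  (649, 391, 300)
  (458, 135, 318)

(231,232,450): 231+232 > 450 → valid
(117,246,345): 117+246 > 345 → valid
(196,378,511): 196+378 > 511 → valid
(106,127,243): 106+127 ≤ 243 → not valid
(18,53,66): 18+53 > 66 → valid
(300,391,649): 300+391 > 649 → valid
(135,318,458): 135+318 ≤ 458 → not valid
5 of the 7 triples form a triangle.

5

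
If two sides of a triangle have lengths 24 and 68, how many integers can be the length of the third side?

47

The third side lies in the open interval (44, 92).
Integers from 45 to 91 inclusive: 91 − 45 + 1 = 47.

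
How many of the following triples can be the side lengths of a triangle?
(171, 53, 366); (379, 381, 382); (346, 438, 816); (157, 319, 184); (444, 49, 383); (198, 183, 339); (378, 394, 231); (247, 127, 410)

(53,171,366): 53+171 ≤ 366 → not valid
(379,381,382): 379+381 > 382 → valid
(346,438,816): 346+438 ≤ 816 → not valid
(157,184,319): 157+184 > 319 → valid
(49,383,444): 49+383 ≤ 444 → not valid
(183,198,339): 183+198 > 339 → valid
(231,378,394): 231+378 > 394 → valid
(127,247,410): 127+247 ≤ 410 → not valid
4 of the 8 triples form a triangle.

4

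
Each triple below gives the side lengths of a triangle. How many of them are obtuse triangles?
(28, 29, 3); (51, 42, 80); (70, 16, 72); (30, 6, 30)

(28,29,3): 3²+28² = 793 < 841 = 29² → obtuse
(51,42,80): 42²+51² = 4365 < 6400 = 80² → obtuse
(70,16,72): 16²+70² = 5156 < 5184 = 72² → obtuse
(30,6,30): 6²+30² = 936 > 900 = 30² → acute
3 of the 4 are obtuse.

3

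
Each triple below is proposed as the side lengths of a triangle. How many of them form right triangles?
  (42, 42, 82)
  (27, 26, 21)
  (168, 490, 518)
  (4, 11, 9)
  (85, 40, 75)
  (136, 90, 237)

(42,42,82): 42²+42² = 3528 < 6724 = 82² → obtuse
(27,26,21): 21²+26² = 1117 > 729 = 27² → acute
(168,490,518): 168²+490² = 268324 = 518² → right
(4,11,9): 4²+9² = 97 < 121 = 11² → obtuse
(85,40,75): 40²+75² = 7225 = 85² → right
(136,90,237): 90+136 ≤ 237, not a triangle
2 of the 6 are right.

2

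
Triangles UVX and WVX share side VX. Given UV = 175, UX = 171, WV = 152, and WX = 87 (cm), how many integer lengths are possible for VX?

173

From triangle UVX: 4 < VX < 346.
From triangle WVX: 65 < VX < 239.
Intersection: 65 < VX < 239, so integers 66 through 238: 173 values.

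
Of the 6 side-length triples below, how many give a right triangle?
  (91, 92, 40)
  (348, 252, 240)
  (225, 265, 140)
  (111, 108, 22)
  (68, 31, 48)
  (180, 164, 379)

(91,92,40): 40²+91² = 9881 > 8464 = 92² → acute
(348,252,240): 240²+252² = 121104 = 348² → right
(225,265,140): 140²+225² = 70225 = 265² → right
(111,108,22): 22²+108² = 12148 < 12321 = 111² → obtuse
(68,31,48): 31²+48² = 3265 < 4624 = 68² → obtuse
(180,164,379): 164+180 ≤ 379, not a triangle
2 of the 6 are right.

2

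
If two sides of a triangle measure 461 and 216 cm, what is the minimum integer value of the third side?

The third side must be strictly greater than |461 − 216| = 245.
The smallest integer above 245 is 246.

246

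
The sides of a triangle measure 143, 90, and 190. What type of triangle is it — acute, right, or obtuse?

Compare the square of the longest side to the sum of squares of the other two: 90² + 143² = 28549 < 36100 = 190².

obtuse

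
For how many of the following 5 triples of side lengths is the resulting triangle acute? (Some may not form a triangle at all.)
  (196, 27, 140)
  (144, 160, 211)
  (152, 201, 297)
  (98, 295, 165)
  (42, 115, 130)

1

(196,27,140): 27+140 ≤ 196, not a triangle
(144,160,211): 144²+160² = 46336 > 44521 = 211² → acute
(152,201,297): 152²+201² = 63505 < 88209 = 297² → obtuse
(98,295,165): 98+165 ≤ 295, not a triangle
(42,115,130): 42²+115² = 14989 < 16900 = 130² → obtuse
1 of the 5 is acute.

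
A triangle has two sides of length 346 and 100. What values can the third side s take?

246 < s < 446

By the triangle inequality, s must be less than 346 + 100 = 446 and greater than |346 − 100| = 246.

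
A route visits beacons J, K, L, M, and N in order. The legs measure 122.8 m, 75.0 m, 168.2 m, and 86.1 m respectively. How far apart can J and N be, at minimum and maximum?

0 ≤ JN ≤ 452.1 m

The maximum is all hops collinear in one direction: 122.8 + 75.0 + 168.2 + 86.1 = 452.1.
The longest hop is 168.2; the others sum to 283.9. Since 168.2 ≤ 283.9, the path can fold back on itself completely, so the minimum distance is 0.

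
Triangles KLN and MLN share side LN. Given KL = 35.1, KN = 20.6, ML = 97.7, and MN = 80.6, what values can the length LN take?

From triangle KLN: |35.1 − 20.6| < LN < 35.1 + 20.6, i.e. 14.5 < LN < 55.7.
From triangle MLN: 17.1 < LN < 178.3.
Both must hold, so LN lies in the intersection.

17.1 < LN < 55.7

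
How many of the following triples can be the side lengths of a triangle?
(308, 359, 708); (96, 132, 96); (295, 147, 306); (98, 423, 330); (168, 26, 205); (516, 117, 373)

3

(308,359,708): 308+359 ≤ 708 → not valid
(96,96,132): 96+96 > 132 → valid
(147,295,306): 147+295 > 306 → valid
(98,330,423): 98+330 > 423 → valid
(26,168,205): 26+168 ≤ 205 → not valid
(117,373,516): 117+373 ≤ 516 → not valid
3 of the 6 triples form a triangle.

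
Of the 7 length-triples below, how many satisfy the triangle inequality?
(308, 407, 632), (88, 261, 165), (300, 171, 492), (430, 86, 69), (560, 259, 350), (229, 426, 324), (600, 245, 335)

3

(308,407,632): 308+407 > 632 → valid
(88,165,261): 88+165 ≤ 261 → not valid
(171,300,492): 171+300 ≤ 492 → not valid
(69,86,430): 69+86 ≤ 430 → not valid
(259,350,560): 259+350 > 560 → valid
(229,324,426): 229+324 > 426 → valid
(245,335,600): 245+335 ≤ 600 → not valid
3 of the 7 triples form a triangle.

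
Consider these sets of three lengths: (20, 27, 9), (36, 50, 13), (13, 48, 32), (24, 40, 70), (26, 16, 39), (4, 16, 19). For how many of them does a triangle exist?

3

(9,20,27): 9+20 > 27 → valid
(13,36,50): 13+36 ≤ 50 → not valid
(13,32,48): 13+32 ≤ 48 → not valid
(24,40,70): 24+40 ≤ 70 → not valid
(16,26,39): 16+26 > 39 → valid
(4,16,19): 4+16 > 19 → valid
3 of the 6 triples form a triangle.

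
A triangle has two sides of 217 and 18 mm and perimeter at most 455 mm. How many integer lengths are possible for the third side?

21

Triangle inequality: 199 < x < 235. Perimeter ≤ 455 gives x ≤ 455 − 217 − 18 = 220.
So 199 < x ≤ 220; integers 200 through 220: 21 values.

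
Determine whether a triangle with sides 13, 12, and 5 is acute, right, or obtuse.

right

Compare the square of the longest side to the sum of squares of the other two: 5² + 12² = 169 = 13².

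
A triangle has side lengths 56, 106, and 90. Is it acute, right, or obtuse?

Compare the square of the longest side to the sum of squares of the other two: 56² + 90² = 11236 = 106².

right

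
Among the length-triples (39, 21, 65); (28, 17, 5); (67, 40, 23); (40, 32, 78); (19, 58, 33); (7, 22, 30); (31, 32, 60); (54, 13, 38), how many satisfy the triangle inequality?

1

(21,39,65): 21+39 ≤ 65 → not valid
(5,17,28): 5+17 ≤ 28 → not valid
(23,40,67): 23+40 ≤ 67 → not valid
(32,40,78): 32+40 ≤ 78 → not valid
(19,33,58): 19+33 ≤ 58 → not valid
(7,22,30): 7+22 ≤ 30 → not valid
(31,32,60): 31+32 > 60 → valid
(13,38,54): 13+38 ≤ 54 → not valid
1 of the 8 triples forms a triangle.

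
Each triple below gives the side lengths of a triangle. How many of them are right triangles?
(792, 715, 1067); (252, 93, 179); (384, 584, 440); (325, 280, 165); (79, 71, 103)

3

(792,715,1067): 715²+792² = 1138489 = 1067² → right
(252,93,179): 93²+179² = 40690 < 63504 = 252² → obtuse
(384,584,440): 384²+440² = 341056 = 584² → right
(325,280,165): 165²+280² = 105625 = 325² → right
(79,71,103): 71²+79² = 11282 > 10609 = 103² → acute
3 of the 5 are right.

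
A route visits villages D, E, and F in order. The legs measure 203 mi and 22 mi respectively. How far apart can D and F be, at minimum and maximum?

181 ≤ DF ≤ 225 mi

By the triangle inequality, |203 − 22| ≤ DF ≤ 203 + 22.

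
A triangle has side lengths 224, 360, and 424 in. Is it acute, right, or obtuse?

right

Compare the square of the longest side to the sum of squares of the other two: 224² + 360² = 179776 = 424².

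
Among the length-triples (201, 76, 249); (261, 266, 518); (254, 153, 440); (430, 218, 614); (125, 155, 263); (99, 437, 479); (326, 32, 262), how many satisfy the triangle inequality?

(76,201,249): 76+201 > 249 → valid
(261,266,518): 261+266 > 518 → valid
(153,254,440): 153+254 ≤ 440 → not valid
(218,430,614): 218+430 > 614 → valid
(125,155,263): 125+155 > 263 → valid
(99,437,479): 99+437 > 479 → valid
(32,262,326): 32+262 ≤ 326 → not valid
5 of the 7 triples form a triangle.

5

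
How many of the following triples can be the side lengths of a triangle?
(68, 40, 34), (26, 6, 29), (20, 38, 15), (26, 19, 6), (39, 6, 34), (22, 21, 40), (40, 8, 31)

4

(34,40,68): 34+40 > 68 → valid
(6,26,29): 6+26 > 29 → valid
(15,20,38): 15+20 ≤ 38 → not valid
(6,19,26): 6+19 ≤ 26 → not valid
(6,34,39): 6+34 > 39 → valid
(21,22,40): 21+22 > 40 → valid
(8,31,40): 8+31 ≤ 40 → not valid
4 of the 7 triples form a triangle.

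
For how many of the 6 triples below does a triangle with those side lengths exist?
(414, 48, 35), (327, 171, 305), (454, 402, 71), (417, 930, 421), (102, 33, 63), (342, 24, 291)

(35,48,414): 35+48 ≤ 414 → not valid
(171,305,327): 171+305 > 327 → valid
(71,402,454): 71+402 > 454 → valid
(417,421,930): 417+421 ≤ 930 → not valid
(33,63,102): 33+63 ≤ 102 → not valid
(24,291,342): 24+291 ≤ 342 → not valid
2 of the 6 triples form a triangle.

2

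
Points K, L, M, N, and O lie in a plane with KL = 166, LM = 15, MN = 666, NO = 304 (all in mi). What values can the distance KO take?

181 ≤ KO ≤ 1151 mi

The maximum is all hops collinear in one direction: 166 + 15 + 666 + 304 = 1151.
The longest hop is 666; the others sum to 485. Folding the others back against it leaves at least 666 − 485 = 181.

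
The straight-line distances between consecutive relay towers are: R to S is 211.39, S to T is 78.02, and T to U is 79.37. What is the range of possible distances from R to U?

54.00 ≤ RU ≤ 368.78

The maximum is all hops collinear in one direction: 211.39 + 78.02 + 79.37 = 368.78.
The longest hop is 211.39; the others sum to 157.39. Folding the others back against it leaves at least 211.39 − 157.39 = 54.00.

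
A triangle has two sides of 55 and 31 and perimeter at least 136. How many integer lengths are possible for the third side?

Triangle inequality: 24 < x < 86. Perimeter ≥ 136 gives x ≥ 136 − 55 − 31 = 50.
So 50 ≤ x < 86; integers 50 through 85: 36 values.

36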